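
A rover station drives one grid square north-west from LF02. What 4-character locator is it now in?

Longitude square 0; −1 → -1, wraps to 9, carry into field.
Longitude field L = 11; −1 → 10 = K.
Latitude square 2; +1 → 3.

KF93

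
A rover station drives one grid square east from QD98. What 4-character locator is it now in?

Longitude square 9; +1 → 10, wraps to 0, carry into field.
Longitude field Q = 16; +1 → 17 = R.
The latitude characters are unchanged.

RD08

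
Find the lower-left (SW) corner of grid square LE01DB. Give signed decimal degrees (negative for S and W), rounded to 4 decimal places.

Field L=11, E=4: +11·20° lon, +4·10° lat → SW at lon 40°, lat -50°.
Square 0, 1: +0·2° lon, +1·1° lat → SW at lon 40°, lat -49°.
Subsquare d=3, b=1: +3·0.0833333° lon, +1·0.0416667° lat → SW at lon 40.25°, lat -48.9583°.
latitude -48.9583, longitude 40.2500.

-48.9583, 40.2500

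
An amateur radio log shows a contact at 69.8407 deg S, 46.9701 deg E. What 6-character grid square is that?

LC30ld

Shift to the Maidenhead origin (180°W, 90°S): lon 226.9701, lat 20.1593.
Field (20°×10°, letters A–R): lon ⌊226.9701/20⌋ = 11 → L; lat ⌊20.1593/10⌋ = 2 → C.
Square (2°×1°, digits 0–9): lon ⌊6.9701/2⌋ = 3; lat ⌊0.1593/1⌋ = 0.
Subsquare (5′×2.5′, letters a–x): lon ⌊0.9701/0.0833333⌋ = 11 → l; lat ⌊0.1593/0.0416667⌋ = 3 → d.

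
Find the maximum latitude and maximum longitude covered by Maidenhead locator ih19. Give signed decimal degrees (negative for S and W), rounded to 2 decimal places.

-10.00, -16.00

Field I=8, H=7: +8·20° lon, +7·10° lat → SW at lon -20°, lat -20°.
Square 1, 9: +1·2° lon, +9·1° lat → SW at lon -18°, lat -11°.
Cell spans 2° lon × 1° lat. NE corner is SW corner plus one full cell.
latitude -10.00, longitude -16.00.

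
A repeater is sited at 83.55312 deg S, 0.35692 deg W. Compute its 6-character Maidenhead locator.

Add 180° to longitude and 90° to latitude: 179.6431, 6.4469.
Field: 179.6431/20 → 8 → I, 6.4469/10 → 0 → A; chars IA.
Square: 19.6431/2 → 9, 6.4469/1 → 6; chars 96.
Subsquare: 1.6431/0.0833333 → 19 → t, 0.4469/0.0416667 → 10 → k; chars tk.

IA96tk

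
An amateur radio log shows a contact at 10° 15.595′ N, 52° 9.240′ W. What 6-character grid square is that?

GK30wg

Add 180° to longitude and 90° to latitude: 127.8460, 100.2599.
Field: 127.8460/20 → 6 → G, 100.2599/10 → 10 → K; chars GK.
Square: 7.8460/2 → 3, 0.2599/1 → 0; chars 30.
Subsquare: 1.8460/0.0833333 → 22 → w, 0.2599/0.0416667 → 6 → g; chars wg.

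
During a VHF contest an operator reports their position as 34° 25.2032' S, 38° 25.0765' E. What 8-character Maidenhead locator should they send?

Shift to the Maidenhead origin (180°W, 90°S): lon 218.41794, lat 55.57995.
Field: 218.41794/20 → 10 → K, 55.57995/10 → 5 → F; chars KF.
Square: 18.41794/2 → 9, 5.57995/1 → 5; chars 95.
Subsquare: 0.41794/0.0833333 → 5 → f, 0.57995/0.0416667 → 13 → n; chars fn.
Extended square: 0.00127/0.00833333 → 0, 0.03828/0.00416667 → 9; chars 09.

KF95fn09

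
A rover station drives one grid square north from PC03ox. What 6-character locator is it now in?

PC04oa

Latitude subsquare x = 23; +1 → 24, wraps to 0 = a, carry into square.
Latitude square 3; +1 → 4.
The longitude characters are unchanged.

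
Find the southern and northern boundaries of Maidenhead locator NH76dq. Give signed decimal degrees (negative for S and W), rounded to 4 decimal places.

Field N=13, H=7: +13·20° lon, +7·10° lat → SW at lon 80°, lat -20°.
Square 7, 6: +7·2° lon, +6·1° lat → SW at lon 94°, lat -14°.
Subsquare d=3, q=16: +3·0.0833333° lon, +16·0.0416667° lat → SW at lon 94.25°, lat -13.3333°.
Cell spans 0.0833333° lon × 0.0416667° lat.
south -13.3333, north -13.2917.

-13.3333, -13.2917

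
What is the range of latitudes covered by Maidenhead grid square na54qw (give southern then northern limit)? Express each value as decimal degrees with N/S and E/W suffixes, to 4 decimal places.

85.0833° S, 85.0417° S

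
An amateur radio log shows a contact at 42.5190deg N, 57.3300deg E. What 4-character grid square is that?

LN82

Offset from 180°W / 90°S: lon 237.33°, lat 132.52°.
Field: 237.33/20 → 11 → L, 132.52/10 → 13 → N; chars LN.
Square: 17.33/2 → 8, 2.52/1 → 2; chars 82.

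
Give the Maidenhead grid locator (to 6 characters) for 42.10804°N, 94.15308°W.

EN22wc

Add 180° to longitude and 90° to latitude: 85.8469, 132.1080.
Field: lon ⌊85.8469/20⌋ = 4 → E; lat ⌊132.1080/10⌋ = 13 → N.
Square: lon ⌊5.8469/2⌋ = 2; lat ⌊2.1080/1⌋ = 2.
Subsquare: lon ⌊1.8469/0.0833333⌋ = 22 → w; lat ⌊0.1080/0.0416667⌋ = 2 → c.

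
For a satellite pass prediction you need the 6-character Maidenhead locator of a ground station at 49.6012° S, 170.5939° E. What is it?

Add 180° to longitude and 90° to latitude: 350.5939, 40.3988.
Field (20°×10°, letters A–R): 350.5939/20 → 17 → R, 40.3988/10 → 4 → E; chars RE.
Square (2°×1°, digits 0–9): 10.5939/2 → 5, 0.3988/1 → 0; chars 50.
Subsquare (5′×2.5′, letters a–x): 0.5939/0.0833333 → 7 → h, 0.3988/0.0416667 → 9 → j; chars hj.

RE50hj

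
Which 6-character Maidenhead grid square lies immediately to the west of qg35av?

QG25xv

Longitude subsquare a = 0; −1 → -1, wraps to 23 = x, carry into square.
Longitude square 3; −1 → 2.
The latitude characters are unchanged.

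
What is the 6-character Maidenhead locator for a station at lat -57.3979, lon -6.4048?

ID62to

Offset from 180°W / 90°S: lon 173.5952°, lat 32.6021°.
Field (20°×10°, letters A–R): 173.5952/20 → 8 → I, 32.6021/10 → 3 → D; chars ID.
Square (2°×1°, digits 0–9): 13.5952/2 → 6, 2.6021/1 → 2; chars 62.
Subsquare (5′×2.5′, letters a–x): 1.5952/0.0833333 → 19 → t, 0.6021/0.0416667 → 14 → o; chars to.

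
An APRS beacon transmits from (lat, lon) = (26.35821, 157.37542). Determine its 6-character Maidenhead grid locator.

QL86qi

Shift to the Maidenhead origin (180°W, 90°S): lon 337.3754, lat 116.3582.
Field (20°×10°, letters A–R): 337.3754/20 → 16 → Q, 116.3582/10 → 11 → L; chars QL.
Square (2°×1°, digits 0–9): 17.3754/2 → 8, 6.3582/1 → 6; chars 86.
Subsquare (5′×2.5′, letters a–x): 1.3754/0.0833333 → 16 → q, 0.3582/0.0416667 → 8 → i; chars qi.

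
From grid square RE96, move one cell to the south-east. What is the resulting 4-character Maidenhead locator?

AE05

Longitude square 9; +1 → 10, wraps to 0, carry into field.
Longitude field R = 17; +1 → 18, wraps to 0 = A, wrapping around the antimeridian.
Latitude square 6; −1 → 5.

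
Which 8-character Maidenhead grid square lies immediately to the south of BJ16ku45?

BJ16ku44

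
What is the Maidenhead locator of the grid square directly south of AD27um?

Latitude subsquare m = 12; −1 → 11 = l.
The longitude characters are unchanged.

AD27ul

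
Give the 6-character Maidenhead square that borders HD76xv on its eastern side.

HD86av

Longitude subsquare x = 23; +1 → 24, wraps to 0 = a, carry into square.
Longitude square 7; +1 → 8.
The latitude characters are unchanged.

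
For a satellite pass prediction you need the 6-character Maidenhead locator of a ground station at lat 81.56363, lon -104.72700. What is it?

Shift to the Maidenhead origin (180°W, 90°S): lon 75.2730, lat 171.5636.
Field: lon ⌊75.2730/20⌋ = 3 → D; lat ⌊171.5636/10⌋ = 17 → R.
Square: lon ⌊15.2730/2⌋ = 7; lat ⌊1.5636/1⌋ = 1.
Subsquare: lon ⌊1.2730/0.0833333⌋ = 15 → p; lat ⌊0.5636/0.0416667⌋ = 13 → n.

DR71pn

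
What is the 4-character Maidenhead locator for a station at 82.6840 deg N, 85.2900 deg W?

Shift to the Maidenhead origin (180°W, 90°S): lon 94.71, lat 172.68.
Field (20°×10°, letters A–R): lon ⌊94.71/20⌋ = 4 → E; lat ⌊172.68/10⌋ = 17 → R.
Square (2°×1°, digits 0–9): lon ⌊14.71/2⌋ = 7; lat ⌊2.68/1⌋ = 2.

ER72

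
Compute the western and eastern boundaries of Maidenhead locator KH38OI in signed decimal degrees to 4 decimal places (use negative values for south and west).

27.1667, 27.2500

Field K=10, H=7: +10·20° lon, +7·10° lat → SW at lon 20°, lat -20°.
Square 3, 8: +3·2° lon, +8·1° lat → SW at lon 26°, lat -12°.
Subsquare o=14, i=8: +14·0.0833333° lon, +8·0.0416667° lat → SW at lon 27.1667°, lat -11.6667°.
Cell spans 0.0833333° lon × 0.0416667° lat.
west 27.1667, east 27.2500.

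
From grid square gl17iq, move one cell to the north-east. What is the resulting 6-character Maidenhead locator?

GL17jr

Longitude subsquare i = 8; +1 → 9 = j.
Latitude subsquare q = 16; +1 → 17 = r.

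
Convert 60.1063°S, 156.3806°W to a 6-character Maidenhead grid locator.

BC19tv

Shift to the Maidenhead origin (180°W, 90°S): lon 23.6194, lat 29.8937.
Field: lon ⌊23.6194/20⌋ = 1 → B; lat ⌊29.8937/10⌋ = 2 → C.
Square: lon ⌊3.6194/2⌋ = 1; lat ⌊9.8937/1⌋ = 9.
Subsquare: lon ⌊1.6194/0.0833333⌋ = 19 → t; lat ⌊0.8937/0.0416667⌋ = 21 → v.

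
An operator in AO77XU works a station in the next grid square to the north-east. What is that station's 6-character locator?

Longitude subsquare x = 23; +1 → 24, wraps to 0 = a, carry into square.
Longitude square 7; +1 → 8.
Latitude subsquare u = 20; +1 → 21 = v.

AO87av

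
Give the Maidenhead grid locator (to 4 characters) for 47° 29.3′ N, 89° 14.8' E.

NN47

Offset from 180°W / 90°S: lon 269.25°, lat 137.49°.
Field (20°×10°, letters A–R): lon ⌊269.25/20⌋ = 13 → N; lat ⌊137.49/10⌋ = 13 → N.
Square (2°×1°, digits 0–9): lon ⌊9.25/2⌋ = 4; lat ⌊7.49/1⌋ = 7.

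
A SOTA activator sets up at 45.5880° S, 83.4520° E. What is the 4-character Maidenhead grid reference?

NE14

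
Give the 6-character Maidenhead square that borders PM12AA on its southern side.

PM11ax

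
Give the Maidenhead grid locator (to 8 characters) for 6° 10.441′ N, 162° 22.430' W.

Shift to the Maidenhead origin (180°W, 90°S): lon 17.62617, lat 96.17402.
Field: 17.62617/20 → 0 → A, 96.17402/10 → 9 → J; chars AJ.
Square: 17.62617/2 → 8, 6.17402/1 → 6; chars 86.
Subsquare: 1.62617/0.0833333 → 19 → t, 0.17402/0.0416667 → 4 → e; chars te.
Extended square: 0.04283/0.00833333 → 5, 0.00735/0.00416667 → 1; chars 51.

AJ86te51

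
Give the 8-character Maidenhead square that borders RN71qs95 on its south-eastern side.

Longitude extended square 9; +1 → 10, wraps to 0, carry into subsquare.
Longitude subsquare q = 16; +1 → 17 = r.
Latitude extended square 5; −1 → 4.

RN71rs04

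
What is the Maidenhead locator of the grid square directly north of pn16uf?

PN16ug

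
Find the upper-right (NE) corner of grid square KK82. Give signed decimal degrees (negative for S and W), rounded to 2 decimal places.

13.00, 38.00

Field K=10, K=10: +10·20° lon, +10·10° lat → SW at lon 20°, lat 10°.
Square 8, 2: +8·2° lon, +2·1° lat → SW at lon 36°, lat 12°.
Cell spans 2° lon × 1° lat. NE corner is SW corner plus one full cell.
latitude 13.00, longitude 38.00.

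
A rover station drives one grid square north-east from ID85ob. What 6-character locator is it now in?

ID85pc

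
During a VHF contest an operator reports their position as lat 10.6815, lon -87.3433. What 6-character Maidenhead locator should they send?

EK60hq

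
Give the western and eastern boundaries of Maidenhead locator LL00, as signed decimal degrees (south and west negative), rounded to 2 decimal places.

40.00, 42.00

Field L=11, L=11: +11·20° lon, +11·10° lat → SW at lon 40°, lat 20°.
Square 0, 0: +0·2° lon, +0·1° lat → SW at lon 40°, lat 20°.
Cell spans 2° lon × 1° lat.
west 40.00, east 42.00.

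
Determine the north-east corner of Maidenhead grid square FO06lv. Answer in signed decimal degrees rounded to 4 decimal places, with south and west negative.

56.9167, -79.0000

Field F=5, O=14: +5·20° lon, +14·10° lat → SW at lon -80°, lat 50°.
Square 0, 6: +0·2° lon, +6·1° lat → SW at lon -80°, lat 56°.
Subsquare l=11, v=21: +11·0.0833333° lon, +21·0.0416667° lat → SW at lon -79.0833°, lat 56.875°.
Cell spans 0.0833333° lon × 0.0416667° lat. NE corner is SW corner plus one full cell.
latitude 56.9167, longitude -79.0000.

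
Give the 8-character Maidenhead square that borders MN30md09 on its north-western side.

MN30le90

Longitude extended square 0; −1 → -1, wraps to 9, carry into subsquare.
Longitude subsquare m = 12; −1 → 11 = l.
Latitude extended square 9; +1 → 10, wraps to 0, carry into subsquare.
Latitude subsquare d = 3; +1 → 4 = e.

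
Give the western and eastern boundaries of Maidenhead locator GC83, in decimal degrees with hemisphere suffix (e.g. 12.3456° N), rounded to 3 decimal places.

Field G=6, C=2: +6·20° lon, +2·10° lat → SW at lon -60°, lat -70°.
Square 8, 3: +8·2° lon, +3·1° lat → SW at lon -44°, lat -67°.
Cell spans 2° lon × 1° lat.
west 44.000° W, east 42.000° W.

44.000° W, 42.000° W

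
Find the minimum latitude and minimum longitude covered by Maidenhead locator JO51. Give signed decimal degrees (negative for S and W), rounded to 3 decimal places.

Field J=9, O=14: +9·20° lon, +14·10° lat → SW at lon 0°, lat 50°.
Square 5, 1: +5·2° lon, +1·1° lat → SW at lon 10°, lat 51°.
latitude 51.000, longitude 10.000.

51.000, 10.000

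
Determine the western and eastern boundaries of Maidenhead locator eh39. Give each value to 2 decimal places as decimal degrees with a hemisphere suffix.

94.00° W, 92.00° W

Field E=4, H=7: +4·20° lon, +7·10° lat → SW at lon -100°, lat -20°.
Square 3, 9: +3·2° lon, +9·1° lat → SW at lon -94°, lat -11°.
Cell spans 2° lon × 1° lat.
west 94.00° W, east 92.00° W.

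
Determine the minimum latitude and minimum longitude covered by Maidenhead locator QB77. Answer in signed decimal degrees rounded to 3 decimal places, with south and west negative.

-73.000, 154.000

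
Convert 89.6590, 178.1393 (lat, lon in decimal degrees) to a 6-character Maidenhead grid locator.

RR99bp

Offset from 180°W / 90°S: lon 358.1393°, lat 179.6590°.
Field (20°×10°, letters A–R): 358.1393/20 → 17 → R, 179.6590/10 → 17 → R; chars RR.
Square (2°×1°, digits 0–9): 18.1393/2 → 9, 9.6590/1 → 9; chars 99.
Subsquare (5′×2.5′, letters a–x): 0.1393/0.0833333 → 1 → b, 0.6590/0.0416667 → 15 → p; chars bp.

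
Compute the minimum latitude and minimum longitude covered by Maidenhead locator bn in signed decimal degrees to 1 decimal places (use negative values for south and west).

Field B=1, N=13: +1·20° lon, +13·10° lat → SW at lon -160°, lat 40°.
latitude 40.0, longitude -160.0.

40.0, -160.0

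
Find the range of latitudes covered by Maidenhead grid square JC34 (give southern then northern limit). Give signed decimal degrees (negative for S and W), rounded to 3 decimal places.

-66.000, -65.000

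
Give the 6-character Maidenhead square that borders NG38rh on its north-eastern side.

NG38si

Longitude subsquare r = 17; +1 → 18 = s.
Latitude subsquare h = 7; +1 → 8 = i.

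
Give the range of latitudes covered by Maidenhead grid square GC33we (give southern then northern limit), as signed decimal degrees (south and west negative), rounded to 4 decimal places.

-66.8333, -66.7917

Field G=6, C=2: +6·20° lon, +2·10° lat → SW at lon -60°, lat -70°.
Square 3, 3: +3·2° lon, +3·1° lat → SW at lon -54°, lat -67°.
Subsquare w=22, e=4: +22·0.0833333° lon, +4·0.0416667° lat → SW at lon -52.1667°, lat -66.8333°.
Cell spans 0.0833333° lon × 0.0416667° lat.
south -66.8333, north -66.7917.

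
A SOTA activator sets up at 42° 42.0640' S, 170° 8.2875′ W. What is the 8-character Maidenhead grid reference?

AE47wh31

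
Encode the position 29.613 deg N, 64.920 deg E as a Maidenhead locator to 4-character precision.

ML29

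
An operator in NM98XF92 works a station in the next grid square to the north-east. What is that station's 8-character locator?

OM08af03

Longitude extended square 9; +1 → 10, wraps to 0, carry into subsquare.
Longitude subsquare x = 23; +1 → 24, wraps to 0 = a, carry into square.
Longitude square 9; +1 → 10, wraps to 0, carry into field.
Longitude field N = 13; +1 → 14 = O.
Latitude extended square 2; +1 → 3.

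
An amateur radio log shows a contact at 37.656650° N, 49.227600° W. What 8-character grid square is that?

GM57jp27

Shift to the Maidenhead origin (180°W, 90°S): lon 130.77240, lat 127.65665.
Field: lon ⌊130.77240/20⌋ = 6 → G; lat ⌊127.65665/10⌋ = 12 → M.
Square: lon ⌊10.77240/2⌋ = 5; lat ⌊7.65665/1⌋ = 7.
Subsquare: lon ⌊0.77240/0.0833333⌋ = 9 → j; lat ⌊0.65665/0.0416667⌋ = 15 → p.
Extended square: lon ⌊0.02240/0.00833333⌋ = 2; lat ⌊0.03165/0.00416667⌋ = 7.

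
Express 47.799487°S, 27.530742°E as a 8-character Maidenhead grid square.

Add 180° to longitude and 90° to latitude: 207.53074, 42.20051.
Field: 207.53074/20 → 10 → K, 42.20051/10 → 4 → E; chars KE.
Square: 7.53074/2 → 3, 2.20051/1 → 2; chars 32.
Subsquare: 1.53074/0.0833333 → 18 → s, 0.20051/0.0416667 → 4 → e; chars se.
Extended square: 0.03074/0.00833333 → 3, 0.03385/0.00416667 → 8; chars 38.

KE32se38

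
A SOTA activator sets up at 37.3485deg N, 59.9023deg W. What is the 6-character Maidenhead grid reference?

Shift to the Maidenhead origin (180°W, 90°S): lon 120.0977, lat 127.3485.
Field (20°×10°, letters A–R): lon ⌊120.0977/20⌋ = 6 → G; lat ⌊127.3485/10⌋ = 12 → M.
Square (2°×1°, digits 0–9): lon ⌊0.0977/2⌋ = 0; lat ⌊7.3485/1⌋ = 7.
Subsquare (5′×2.5′, letters a–x): lon ⌊0.0977/0.0833333⌋ = 1 → b; lat ⌊0.3485/0.0416667⌋ = 8 → i.

GM07bi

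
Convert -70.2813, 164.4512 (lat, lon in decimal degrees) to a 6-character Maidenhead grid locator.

RB29fr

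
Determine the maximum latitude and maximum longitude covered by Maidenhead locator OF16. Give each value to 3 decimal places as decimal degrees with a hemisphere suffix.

33.000° S, 104.000° E

Field O=14, F=5: +14·20° lon, +5·10° lat → SW at lon 100°, lat -40°.
Square 1, 6: +1·2° lon, +6·1° lat → SW at lon 102°, lat -34°.
Cell spans 2° lon × 1° lat. NE corner is SW corner plus one full cell.
latitude 33.000° S, longitude 104.000° E.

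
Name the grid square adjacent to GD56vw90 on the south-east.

Longitude extended square 9; +1 → 10, wraps to 0, carry into subsquare.
Longitude subsquare v = 21; +1 → 22 = w.
Latitude extended square 0; −1 → -1, wraps to 9, carry into subsquare.
Latitude subsquare w = 22; −1 → 21 = v.

GD56wv09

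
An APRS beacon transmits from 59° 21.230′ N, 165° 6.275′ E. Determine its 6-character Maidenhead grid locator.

RO29ni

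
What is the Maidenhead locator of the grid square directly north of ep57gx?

Latitude subsquare x = 23; +1 → 24, wraps to 0 = a, carry into square.
Latitude square 7; +1 → 8.
The longitude characters are unchanged.

EP58ga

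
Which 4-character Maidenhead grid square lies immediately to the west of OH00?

Longitude square 0; −1 → -1, wraps to 9, carry into field.
Longitude field O = 14; −1 → 13 = N.
The latitude characters are unchanged.

NH90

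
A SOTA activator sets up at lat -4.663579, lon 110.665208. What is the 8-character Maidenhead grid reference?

OI55hi90

Add 180° to longitude and 90° to latitude: 290.66521, 85.33642.
Field (20°×10°, letters A–R): 290.66521/20 → 14 → O, 85.33642/10 → 8 → I; chars OI.
Square (2°×1°, digits 0–9): 10.66521/2 → 5, 5.33642/1 → 5; chars 55.
Subsquare (5′×2.5′, letters a–x): 0.66521/0.0833333 → 7 → h, 0.33642/0.0416667 → 8 → i; chars hi.
Extended square (30″×15″, digits 0–9): 0.08187/0.00833333 → 9, 0.00309/0.00416667 → 0; chars 90.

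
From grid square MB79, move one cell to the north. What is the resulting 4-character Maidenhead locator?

Latitude square 9; +1 → 10, wraps to 0, carry into field.
Latitude field B = 1; +1 → 2 = C.
The longitude characters are unchanged.

MC70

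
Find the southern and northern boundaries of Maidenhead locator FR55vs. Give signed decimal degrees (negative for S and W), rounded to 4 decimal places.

Field F=5, R=17: +5·20° lon, +17·10° lat → SW at lon -80°, lat 80°.
Square 5, 5: +5·2° lon, +5·1° lat → SW at lon -70°, lat 85°.
Subsquare v=21, s=18: +21·0.0833333° lon, +18·0.0416667° lat → SW at lon -68.25°, lat 85.75°.
Cell spans 0.0833333° lon × 0.0416667° lat.
south 85.7500, north 85.7917.

85.7500, 85.7917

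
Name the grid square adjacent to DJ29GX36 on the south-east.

DJ29gx45

Longitude extended square 3; +1 → 4.
Latitude extended square 6; −1 → 5.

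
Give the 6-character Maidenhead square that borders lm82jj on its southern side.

Latitude subsquare j = 9; −1 → 8 = i.
The longitude characters are unchanged.

LM82ji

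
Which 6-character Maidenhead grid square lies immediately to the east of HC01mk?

HC01nk

Longitude subsquare m = 12; +1 → 13 = n.
The latitude characters are unchanged.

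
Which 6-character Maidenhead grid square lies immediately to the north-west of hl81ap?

HL71xq

Longitude subsquare a = 0; −1 → -1, wraps to 23 = x, carry into square.
Longitude square 8; −1 → 7.
Latitude subsquare p = 15; +1 → 16 = q.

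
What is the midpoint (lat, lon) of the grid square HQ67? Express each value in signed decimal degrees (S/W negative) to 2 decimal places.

77.50, -27.00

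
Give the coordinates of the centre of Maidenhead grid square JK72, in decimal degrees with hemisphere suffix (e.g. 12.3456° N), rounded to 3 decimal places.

Field J=9, K=10: +9·20° lon, +10·10° lat → SW at lon 0°, lat 10°.
Square 7, 2: +7·2° lon, +2·1° lat → SW at lon 14°, lat 12°.
Cell spans 2° lon × 1° lat. Centre is SW corner plus half of each.
latitude 12.500° N, longitude 15.000° E.

12.500° N, 15.000° E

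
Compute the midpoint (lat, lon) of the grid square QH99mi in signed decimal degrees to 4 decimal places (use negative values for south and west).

Field Q=16, H=7: +16·20° lon, +7·10° lat → SW at lon 140°, lat -20°.
Square 9, 9: +9·2° lon, +9·1° lat → SW at lon 158°, lat -11°.
Subsquare m=12, i=8: +12·0.0833333° lon, +8·0.0416667° lat → SW at lon 159°, lat -10.6667°.
Cell spans 0.0833333° lon × 0.0416667° lat. Centre is SW corner plus half of each.
latitude -10.6458, longitude 159.0417.

-10.6458, 159.0417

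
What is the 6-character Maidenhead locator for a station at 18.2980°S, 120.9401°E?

Shift to the Maidenhead origin (180°W, 90°S): lon 300.9401, lat 71.7020.
Field: 300.9401/20 → 15 → P, 71.7020/10 → 7 → H; chars PH.
Square: 0.9401/2 → 0, 1.7020/1 → 1; chars 01.
Subsquare: 0.9401/0.0833333 → 11 → l, 0.7020/0.0416667 → 16 → q; chars lq.

PH01lq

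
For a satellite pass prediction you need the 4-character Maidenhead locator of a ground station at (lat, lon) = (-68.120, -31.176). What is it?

Offset from 180°W / 90°S: lon 148.82°, lat 21.88°.
Field (20°×10°, letters A–R): lon ⌊148.82/20⌋ = 7 → H; lat ⌊21.88/10⌋ = 2 → C.
Square (2°×1°, digits 0–9): lon ⌊8.82/2⌋ = 4; lat ⌊1.88/1⌋ = 1.

HC41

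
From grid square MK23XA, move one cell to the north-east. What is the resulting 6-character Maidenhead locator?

MK33ab

Longitude subsquare x = 23; +1 → 24, wraps to 0 = a, carry into square.
Longitude square 2; +1 → 3.
Latitude subsquare a = 0; +1 → 1 = b.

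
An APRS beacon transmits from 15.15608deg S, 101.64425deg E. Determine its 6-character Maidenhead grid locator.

OH04tu

Shift to the Maidenhead origin (180°W, 90°S): lon 281.6442, lat 74.8439.
Field: 281.6442/20 → 14 → O, 74.8439/10 → 7 → H; chars OH.
Square: 1.6442/2 → 0, 4.8439/1 → 4; chars 04.
Subsquare: 1.6442/0.0833333 → 19 → t, 0.8439/0.0416667 → 20 → u; chars tu.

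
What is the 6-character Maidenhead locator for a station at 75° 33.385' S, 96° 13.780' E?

Shift to the Maidenhead origin (180°W, 90°S): lon 276.2297, lat 14.4436.
Field: 276.2297/20 → 13 → N, 14.4436/10 → 1 → B; chars NB.
Square: 16.2297/2 → 8, 4.4436/1 → 4; chars 84.
Subsquare: 0.2297/0.0833333 → 2 → c, 0.4436/0.0416667 → 10 → k; chars ck.

NB84ck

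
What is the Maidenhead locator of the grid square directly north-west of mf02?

Longitude square 0; −1 → -1, wraps to 9, carry into field.
Longitude field M = 12; −1 → 11 = L.
Latitude square 2; +1 → 3.

LF93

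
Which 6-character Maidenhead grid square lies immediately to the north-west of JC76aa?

Longitude subsquare a = 0; −1 → -1, wraps to 23 = x, carry into square.
Longitude square 7; −1 → 6.
Latitude subsquare a = 0; +1 → 1 = b.

JC66xb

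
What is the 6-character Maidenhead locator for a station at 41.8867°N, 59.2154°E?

LN91ov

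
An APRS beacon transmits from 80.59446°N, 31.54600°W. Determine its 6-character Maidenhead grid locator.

Offset from 180°W / 90°S: lon 148.4540°, lat 170.5945°.
Field: lon ⌊148.4540/20⌋ = 7 → H; lat ⌊170.5945/10⌋ = 17 → R.
Square: lon ⌊8.4540/2⌋ = 4; lat ⌊0.5945/1⌋ = 0.
Subsquare: lon ⌊0.4540/0.0833333⌋ = 5 → f; lat ⌊0.5945/0.0416667⌋ = 14 → o.

HR40fo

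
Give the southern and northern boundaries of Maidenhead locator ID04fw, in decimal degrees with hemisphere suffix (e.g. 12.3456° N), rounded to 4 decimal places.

55.0833° S, 55.0417° S

Field I=8, D=3: +8·20° lon, +3·10° lat → SW at lon -20°, lat -60°.
Square 0, 4: +0·2° lon, +4·1° lat → SW at lon -20°, lat -56°.
Subsquare f=5, w=22: +5·0.0833333° lon, +22·0.0416667° lat → SW at lon -19.5833°, lat -55.0833°.
Cell spans 0.0833333° lon × 0.0416667° lat.
south 55.0833° S, north 55.0417° S.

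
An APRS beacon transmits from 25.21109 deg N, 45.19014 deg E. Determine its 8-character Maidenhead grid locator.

Shift to the Maidenhead origin (180°W, 90°S): lon 225.19014, lat 115.21109.
Field (20°×10°, letters A–R): lon ⌊225.19014/20⌋ = 11 → L; lat ⌊115.21109/10⌋ = 11 → L.
Square (2°×1°, digits 0–9): lon ⌊5.19014/2⌋ = 2; lat ⌊5.21109/1⌋ = 5.
Subsquare (5′×2.5′, letters a–x): lon ⌊1.19014/0.0833333⌋ = 14 → o; lat ⌊0.21109/0.0416667⌋ = 5 → f.
Extended square (30″×15″, digits 0–9): lon ⌊0.02347/0.00833333⌋ = 2; lat ⌊0.00276/0.00416667⌋ = 0.

LL25of20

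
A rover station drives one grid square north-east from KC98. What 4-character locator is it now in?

Longitude square 9; +1 → 10, wraps to 0, carry into field.
Longitude field K = 10; +1 → 11 = L.
Latitude square 8; +1 → 9.

LC09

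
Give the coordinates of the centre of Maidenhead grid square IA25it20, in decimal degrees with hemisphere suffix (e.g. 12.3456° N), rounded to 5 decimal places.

Field I=8, A=0: +8·20° lon, +0·10° lat → SW at lon -20°, lat -90°.
Square 2, 5: +2·2° lon, +5·1° lat → SW at lon -16°, lat -85°.
Subsquare i=8, t=19: +8·0.0833333° lon, +19·0.0416667° lat → SW at lon -15.3333°, lat -84.2083°.
Extended square 2, 0: +2·0.00833333° lon, +0·0.00416667° lat → SW at lon -15.3167°, lat -84.2083°.
Cell spans 0.00833333° lon × 0.00416667° lat. Centre is SW corner plus half of each.
latitude 84.20625° S, longitude 15.31250° W.

84.20625° S, 15.31250° W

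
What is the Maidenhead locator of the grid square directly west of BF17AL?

Longitude subsquare a = 0; −1 → -1, wraps to 23 = x, carry into square.
Longitude square 1; −1 → 0.
The latitude characters are unchanged.

BF07xl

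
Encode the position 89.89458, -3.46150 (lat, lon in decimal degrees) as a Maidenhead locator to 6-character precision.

Shift to the Maidenhead origin (180°W, 90°S): lon 176.5385, lat 179.8946.
Field: 176.5385/20 → 8 → I, 179.8946/10 → 17 → R; chars IR.
Square: 16.5385/2 → 8, 9.8946/1 → 9; chars 89.
Subsquare: 0.5385/0.0833333 → 6 → g, 0.8946/0.0416667 → 21 → v; chars gv.

IR89gv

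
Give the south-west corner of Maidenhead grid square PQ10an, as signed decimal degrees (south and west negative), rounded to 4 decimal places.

70.5417, 122.0000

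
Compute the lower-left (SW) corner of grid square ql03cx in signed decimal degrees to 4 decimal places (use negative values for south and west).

Field Q=16, L=11: +16·20° lon, +11·10° lat → SW at lon 140°, lat 20°.
Square 0, 3: +0·2° lon, +3·1° lat → SW at lon 140°, lat 23°.
Subsquare c=2, x=23: +2·0.0833333° lon, +23·0.0416667° lat → SW at lon 140.167°, lat 23.9583°.
latitude 23.9583, longitude 140.1667.

23.9583, 140.1667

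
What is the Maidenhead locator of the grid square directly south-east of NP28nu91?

Longitude extended square 9; +1 → 10, wraps to 0, carry into subsquare.
Longitude subsquare n = 13; +1 → 14 = o.
Latitude extended square 1; −1 → 0.

NP28ou00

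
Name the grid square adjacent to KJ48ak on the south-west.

KJ38xj

Longitude subsquare a = 0; −1 → -1, wraps to 23 = x, carry into square.
Longitude square 4; −1 → 3.
Latitude subsquare k = 10; −1 → 9 = j.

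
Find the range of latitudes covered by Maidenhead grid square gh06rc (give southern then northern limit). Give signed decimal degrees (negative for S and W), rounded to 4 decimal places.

Field G=6, H=7: +6·20° lon, +7·10° lat → SW at lon -60°, lat -20°.
Square 0, 6: +0·2° lon, +6·1° lat → SW at lon -60°, lat -14°.
Subsquare r=17, c=2: +17·0.0833333° lon, +2·0.0416667° lat → SW at lon -58.5833°, lat -13.9167°.
Cell spans 0.0833333° lon × 0.0416667° lat.
south -13.9167, north -13.8750.

-13.9167, -13.8750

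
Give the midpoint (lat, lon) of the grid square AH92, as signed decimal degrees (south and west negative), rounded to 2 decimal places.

Field A=0, H=7: +0·20° lon, +7·10° lat → SW at lon -180°, lat -20°.
Square 9, 2: +9·2° lon, +2·1° lat → SW at lon -162°, lat -18°.
Cell spans 2° lon × 1° lat. Centre is SW corner plus half of each.
latitude -17.50, longitude -161.00.

-17.50, -161.00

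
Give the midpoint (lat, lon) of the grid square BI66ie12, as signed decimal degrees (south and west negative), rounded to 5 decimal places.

Field B=1, I=8: +1·20° lon, +8·10° lat → SW at lon -160°, lat -10°.
Square 6, 6: +6·2° lon, +6·1° lat → SW at lon -148°, lat -4°.
Subsquare i=8, e=4: +8·0.0833333° lon, +4·0.0416667° lat → SW at lon -147.333°, lat -3.83333°.
Extended square 1, 2: +1·0.00833333° lon, +2·0.00416667° lat → SW at lon -147.325°, lat -3.825°.
Cell spans 0.00833333° lon × 0.00416667° lat. Centre is SW corner plus half of each.
latitude -3.82292, longitude -147.32083.

-3.82292, -147.32083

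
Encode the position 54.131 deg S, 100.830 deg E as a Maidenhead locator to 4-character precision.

OD05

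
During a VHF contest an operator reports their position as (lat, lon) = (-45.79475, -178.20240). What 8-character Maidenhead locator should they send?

AE04ve59

Add 180° to longitude and 90° to latitude: 1.79760, 44.20525.
Field: lon ⌊1.79760/20⌋ = 0 → A; lat ⌊44.20525/10⌋ = 4 → E.
Square: lon ⌊1.79760/2⌋ = 0; lat ⌊4.20525/1⌋ = 4.
Subsquare: lon ⌊1.79760/0.0833333⌋ = 21 → v; lat ⌊0.20525/0.0416667⌋ = 4 → e.
Extended square: lon ⌊0.04760/0.00833333⌋ = 5; lat ⌊0.03858/0.00416667⌋ = 9.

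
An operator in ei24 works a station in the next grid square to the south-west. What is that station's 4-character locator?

EI13

Longitude square 2; −1 → 1.
Latitude square 4; −1 → 3.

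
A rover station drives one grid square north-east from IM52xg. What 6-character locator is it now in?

IM62ah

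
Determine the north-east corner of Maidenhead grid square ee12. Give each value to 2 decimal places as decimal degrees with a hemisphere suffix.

47.00° S, 96.00° W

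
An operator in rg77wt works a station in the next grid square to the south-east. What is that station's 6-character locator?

RG77xs

Longitude subsquare w = 22; +1 → 23 = x.
Latitude subsquare t = 19; −1 → 18 = s.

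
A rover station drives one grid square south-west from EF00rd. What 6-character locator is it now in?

EF00qc

Longitude subsquare r = 17; −1 → 16 = q.
Latitude subsquare d = 3; −1 → 2 = c.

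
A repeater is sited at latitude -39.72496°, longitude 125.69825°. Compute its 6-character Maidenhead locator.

PF20ug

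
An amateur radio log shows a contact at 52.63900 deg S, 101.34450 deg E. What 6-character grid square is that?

Shift to the Maidenhead origin (180°W, 90°S): lon 281.3445, lat 37.3610.
Field (20°×10°, letters A–R): lon ⌊281.3445/20⌋ = 14 → O; lat ⌊37.3610/10⌋ = 3 → D.
Square (2°×1°, digits 0–9): lon ⌊1.3445/2⌋ = 0; lat ⌊7.3610/1⌋ = 7.
Subsquare (5′×2.5′, letters a–x): lon ⌊1.3445/0.0833333⌋ = 16 → q; lat ⌊0.3610/0.0416667⌋ = 8 → i.

OD07qi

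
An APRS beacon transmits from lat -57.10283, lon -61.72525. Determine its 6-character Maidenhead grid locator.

Offset from 180°W / 90°S: lon 118.2747°, lat 32.8972°.
Field (20°×10°, letters A–R): lon ⌊118.2747/20⌋ = 5 → F; lat ⌊32.8972/10⌋ = 3 → D.
Square (2°×1°, digits 0–9): lon ⌊18.2747/2⌋ = 9; lat ⌊2.8972/1⌋ = 2.
Subsquare (5′×2.5′, letters a–x): lon ⌊0.2747/0.0833333⌋ = 3 → d; lat ⌊0.8972/0.0416667⌋ = 21 → v.

FD92dv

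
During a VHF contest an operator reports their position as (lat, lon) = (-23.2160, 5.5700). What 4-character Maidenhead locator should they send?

Add 180° to longitude and 90° to latitude: 185.57, 66.78.
Field: 185.57/20 → 9 → J, 66.78/10 → 6 → G; chars JG.
Square: 5.57/2 → 2, 6.78/1 → 6; chars 26.

JG26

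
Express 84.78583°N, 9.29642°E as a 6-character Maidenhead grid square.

JR44ps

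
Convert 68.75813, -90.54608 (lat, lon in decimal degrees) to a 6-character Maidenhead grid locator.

Offset from 180°W / 90°S: lon 89.4539°, lat 158.7581°.
Field: lon ⌊89.4539/20⌋ = 4 → E; lat ⌊158.7581/10⌋ = 15 → P.
Square: lon ⌊9.4539/2⌋ = 4; lat ⌊8.7581/1⌋ = 8.
Subsquare: lon ⌊1.4539/0.0833333⌋ = 17 → r; lat ⌊0.7581/0.0416667⌋ = 18 → s.

EP48rs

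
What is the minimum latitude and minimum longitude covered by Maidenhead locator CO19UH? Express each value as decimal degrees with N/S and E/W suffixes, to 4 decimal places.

59.2917° N, 136.3333° W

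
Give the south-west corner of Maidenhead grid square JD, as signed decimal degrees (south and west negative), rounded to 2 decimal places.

-60.00, 0.00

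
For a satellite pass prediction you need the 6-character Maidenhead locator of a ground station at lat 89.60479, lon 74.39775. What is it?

Offset from 180°W / 90°S: lon 254.3978°, lat 179.6048°.
Field: lon ⌊254.3978/20⌋ = 12 → M; lat ⌊179.6048/10⌋ = 17 → R.
Square: lon ⌊14.3978/2⌋ = 7; lat ⌊9.6048/1⌋ = 9.
Subsquare: lon ⌊0.3978/0.0833333⌋ = 4 → e; lat ⌊0.6048/0.0416667⌋ = 14 → o.

MR79eo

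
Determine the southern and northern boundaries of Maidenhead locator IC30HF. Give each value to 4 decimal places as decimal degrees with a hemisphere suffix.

69.7917° S, 69.7500° S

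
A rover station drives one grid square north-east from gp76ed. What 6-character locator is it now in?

Longitude subsquare e = 4; +1 → 5 = f.
Latitude subsquare d = 3; +1 → 4 = e.

GP76fe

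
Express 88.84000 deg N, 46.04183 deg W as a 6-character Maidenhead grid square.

Add 180° to longitude and 90° to latitude: 133.9582, 178.8400.
Field: 133.9582/20 → 6 → G, 178.8400/10 → 17 → R; chars GR.
Square: 13.9582/2 → 6, 8.8400/1 → 8; chars 68.
Subsquare: 1.9582/0.0833333 → 23 → x, 0.8400/0.0416667 → 20 → u; chars xu.

GR68xu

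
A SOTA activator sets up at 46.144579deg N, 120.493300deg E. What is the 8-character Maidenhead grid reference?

PN06fd94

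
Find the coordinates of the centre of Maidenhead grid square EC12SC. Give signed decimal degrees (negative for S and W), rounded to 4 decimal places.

-67.8958, -96.4583

Field E=4, C=2: +4·20° lon, +2·10° lat → SW at lon -100°, lat -70°.
Square 1, 2: +1·2° lon, +2·1° lat → SW at lon -98°, lat -68°.
Subsquare s=18, c=2: +18·0.0833333° lon, +2·0.0416667° lat → SW at lon -96.5°, lat -67.9167°.
Cell spans 0.0833333° lon × 0.0416667° lat. Centre is SW corner plus half of each.
latitude -67.8958, longitude -96.4583.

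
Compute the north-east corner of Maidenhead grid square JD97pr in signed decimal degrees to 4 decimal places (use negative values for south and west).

Field J=9, D=3: +9·20° lon, +3·10° lat → SW at lon 0°, lat -60°.
Square 9, 7: +9·2° lon, +7·1° lat → SW at lon 18°, lat -53°.
Subsquare p=15, r=17: +15·0.0833333° lon, +17·0.0416667° lat → SW at lon 19.25°, lat -52.2917°.
Cell spans 0.0833333° lon × 0.0416667° lat. NE corner is SW corner plus one full cell.
latitude -52.2500, longitude 19.3333.

-52.2500, 19.3333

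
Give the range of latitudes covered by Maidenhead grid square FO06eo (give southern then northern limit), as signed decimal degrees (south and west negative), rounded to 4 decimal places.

Field F=5, O=14: +5·20° lon, +14·10° lat → SW at lon -80°, lat 50°.
Square 0, 6: +0·2° lon, +6·1° lat → SW at lon -80°, lat 56°.
Subsquare e=4, o=14: +4·0.0833333° lon, +14·0.0416667° lat → SW at lon -79.6667°, lat 56.5833°.
Cell spans 0.0833333° lon × 0.0416667° lat.
south 56.5833, north 56.6250.

56.5833, 56.6250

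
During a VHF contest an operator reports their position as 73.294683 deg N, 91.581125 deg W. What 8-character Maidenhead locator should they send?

EQ43fh00

Shift to the Maidenhead origin (180°W, 90°S): lon 88.41887, lat 163.29468.
Field: 88.41887/20 → 4 → E, 163.29468/10 → 16 → Q; chars EQ.
Square: 8.41887/2 → 4, 3.29468/1 → 3; chars 43.
Subsquare: 0.41887/0.0833333 → 5 → f, 0.29468/0.0416667 → 7 → h; chars fh.
Extended square: 0.00221/0.00833333 → 0, 0.00302/0.00416667 → 0; chars 00.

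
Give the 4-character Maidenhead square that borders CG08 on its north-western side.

BG99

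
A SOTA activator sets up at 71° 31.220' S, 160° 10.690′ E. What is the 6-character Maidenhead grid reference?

Shift to the Maidenhead origin (180°W, 90°S): lon 340.1782, lat 18.4797.
Field: 340.1782/20 → 17 → R, 18.4797/10 → 1 → B; chars RB.
Square: 0.1782/2 → 0, 8.4797/1 → 8; chars 08.
Subsquare: 0.1782/0.0833333 → 2 → c, 0.4797/0.0416667 → 11 → l; chars cl.

RB08cl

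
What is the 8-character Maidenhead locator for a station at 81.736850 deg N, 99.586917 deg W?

ER01er96

Add 180° to longitude and 90° to latitude: 80.41308, 171.73685.
Field (20°×10°, letters A–R): lon ⌊80.41308/20⌋ = 4 → E; lat ⌊171.73685/10⌋ = 17 → R.
Square (2°×1°, digits 0–9): lon ⌊0.41308/2⌋ = 0; lat ⌊1.73685/1⌋ = 1.
Subsquare (5′×2.5′, letters a–x): lon ⌊0.41308/0.0833333⌋ = 4 → e; lat ⌊0.73685/0.0416667⌋ = 17 → r.
Extended square (30″×15″, digits 0–9): lon ⌊0.07975/0.00833333⌋ = 9; lat ⌊0.02852/0.00416667⌋ = 6.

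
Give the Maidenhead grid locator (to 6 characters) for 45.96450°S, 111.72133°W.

DE44da

Add 180° to longitude and 90° to latitude: 68.2787, 44.0355.
Field: lon ⌊68.2787/20⌋ = 3 → D; lat ⌊44.0355/10⌋ = 4 → E.
Square: lon ⌊8.2787/2⌋ = 4; lat ⌊4.0355/1⌋ = 4.
Subsquare: lon ⌊0.2787/0.0833333⌋ = 3 → d; lat ⌊0.0355/0.0416667⌋ = 0 → a.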